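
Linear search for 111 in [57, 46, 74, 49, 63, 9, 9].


i=0: 57!=111
i=1: 46!=111
i=2: 74!=111
i=3: 49!=111
i=4: 63!=111
i=5: 9!=111
i=6: 9!=111

Not found, 7 comps


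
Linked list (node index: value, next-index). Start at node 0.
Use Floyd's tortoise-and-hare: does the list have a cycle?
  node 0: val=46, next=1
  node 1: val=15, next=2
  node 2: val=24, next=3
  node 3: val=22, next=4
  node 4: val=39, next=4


Floyd's tortoise (slow, +1) and hare (fast, +2):
  init: slow=0, fast=0
  step 1: slow=1, fast=2
  step 2: slow=2, fast=4
  step 3: slow=3, fast=4
  step 4: slow=4, fast=4
  slow == fast at node 4: cycle detected

Cycle: yes


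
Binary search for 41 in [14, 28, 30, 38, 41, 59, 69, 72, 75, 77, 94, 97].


Step 1: lo=0, hi=11, mid=5, val=59
Step 2: lo=0, hi=4, mid=2, val=30
Step 3: lo=3, hi=4, mid=3, val=38
Step 4: lo=4, hi=4, mid=4, val=41

Found at index 4


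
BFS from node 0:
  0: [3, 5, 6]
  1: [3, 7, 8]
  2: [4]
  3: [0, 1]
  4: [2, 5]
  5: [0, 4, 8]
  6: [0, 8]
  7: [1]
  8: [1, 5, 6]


Visit 0, enqueue [3, 5, 6]
Visit 3, enqueue [1]
Visit 5, enqueue [4, 8]
Visit 6, enqueue []
Visit 1, enqueue [7]
Visit 4, enqueue [2]
Visit 8, enqueue []
Visit 7, enqueue []
Visit 2, enqueue []

BFS order: [0, 3, 5, 6, 1, 4, 8, 7, 2]


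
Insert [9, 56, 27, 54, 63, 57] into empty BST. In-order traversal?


Insert 9: root
Insert 56: R from 9
Insert 27: R from 9 -> L from 56
Insert 54: R from 9 -> L from 56 -> R from 27
Insert 63: R from 9 -> R from 56
Insert 57: R from 9 -> R from 56 -> L from 63

In-order: [9, 27, 54, 56, 57, 63]


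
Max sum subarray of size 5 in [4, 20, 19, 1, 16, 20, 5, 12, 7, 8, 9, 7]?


[0:5]: 60
[1:6]: 76
[2:7]: 61
[3:8]: 54
[4:9]: 60
[5:10]: 52
[6:11]: 41
[7:12]: 43

Max: 76 at [1:6]


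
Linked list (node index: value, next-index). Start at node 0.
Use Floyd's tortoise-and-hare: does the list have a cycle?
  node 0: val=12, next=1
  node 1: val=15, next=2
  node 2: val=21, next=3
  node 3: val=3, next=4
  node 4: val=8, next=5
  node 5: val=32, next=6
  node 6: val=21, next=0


Floyd's tortoise (slow, +1) and hare (fast, +2):
  init: slow=0, fast=0
  step 1: slow=1, fast=2
  step 2: slow=2, fast=4
  step 3: slow=3, fast=6
  step 4: slow=4, fast=1
  step 5: slow=5, fast=3
  step 6: slow=6, fast=5
  step 7: slow=0, fast=0
  slow == fast at node 0: cycle detected

Cycle: yes


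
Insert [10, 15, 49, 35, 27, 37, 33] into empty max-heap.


Insert 10: [10]
Insert 15: [15, 10]
Insert 49: [49, 10, 15]
Insert 35: [49, 35, 15, 10]
Insert 27: [49, 35, 15, 10, 27]
Insert 37: [49, 35, 37, 10, 27, 15]
Insert 33: [49, 35, 37, 10, 27, 15, 33]

Final heap: [49, 35, 37, 10, 27, 15, 33]


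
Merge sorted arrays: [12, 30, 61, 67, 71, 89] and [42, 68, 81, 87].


Take 12 from A
Take 30 from A
Take 42 from B
Take 61 from A
Take 67 from A
Take 68 from B
Take 71 from A
Take 81 from B
Take 87 from B

Merged: [12, 30, 42, 61, 67, 68, 71, 81, 87, 89]


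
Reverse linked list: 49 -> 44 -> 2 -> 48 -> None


Step 1: curr=49, set curr.next=prev(None) | reversed so far: 49
Step 2: curr=44, set curr.next=prev(49) | reversed so far: 44 -> 49
Step 3: curr=2, set curr.next=prev(44) | reversed so far: 2 -> 44 -> 49
Step 4: curr=48, set curr.next=prev(2) | reversed so far: 48 -> 2 -> 44 -> 49

48 -> 2 -> 44 -> 49 -> None


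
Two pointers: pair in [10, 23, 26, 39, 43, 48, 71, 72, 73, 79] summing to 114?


lo=0(10)+hi=9(79)=89
lo=1(23)+hi=9(79)=102
lo=2(26)+hi=9(79)=105
lo=3(39)+hi=9(79)=118
lo=3(39)+hi=8(73)=112
lo=4(43)+hi=8(73)=116
lo=4(43)+hi=7(72)=115
lo=4(43)+hi=6(71)=114

Yes: 43+71=114


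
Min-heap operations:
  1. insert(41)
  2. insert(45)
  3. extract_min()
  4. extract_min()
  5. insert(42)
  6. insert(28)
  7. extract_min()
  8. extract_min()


insert(41) -> [41]
insert(45) -> [41, 45]
extract_min()->41, [45]
extract_min()->45, []
insert(42) -> [42]
insert(28) -> [28, 42]
extract_min()->28, [42]
extract_min()->42, []

Final heap: []


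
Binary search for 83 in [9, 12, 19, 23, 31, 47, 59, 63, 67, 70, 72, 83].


Step 1: lo=0, hi=11, mid=5, val=47
Step 2: lo=6, hi=11, mid=8, val=67
Step 3: lo=9, hi=11, mid=10, val=72
Step 4: lo=11, hi=11, mid=11, val=83

Found at index 11


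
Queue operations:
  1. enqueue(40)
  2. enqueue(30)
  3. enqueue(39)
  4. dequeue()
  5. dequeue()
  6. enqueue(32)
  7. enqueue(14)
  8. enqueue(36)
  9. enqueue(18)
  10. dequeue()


enqueue(40) -> [40]
enqueue(30) -> [40, 30]
enqueue(39) -> [40, 30, 39]
dequeue()->40, [30, 39]
dequeue()->30, [39]
enqueue(32) -> [39, 32]
enqueue(14) -> [39, 32, 14]
enqueue(36) -> [39, 32, 14, 36]
enqueue(18) -> [39, 32, 14, 36, 18]
dequeue()->39, [32, 14, 36, 18]

Final queue: [32, 14, 36, 18]


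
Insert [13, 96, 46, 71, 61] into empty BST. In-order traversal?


Insert 13: root
Insert 96: R from 13
Insert 46: R from 13 -> L from 96
Insert 71: R from 13 -> L from 96 -> R from 46
Insert 61: R from 13 -> L from 96 -> R from 46 -> L from 71

In-order: [13, 46, 61, 71, 96]


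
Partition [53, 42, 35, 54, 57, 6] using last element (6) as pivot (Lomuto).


Pivot: 6
Place pivot at 0: [6, 42, 35, 54, 57, 53]

Partitioned: [6, 42, 35, 54, 57, 53]


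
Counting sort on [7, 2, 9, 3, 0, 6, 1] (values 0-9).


Input: [7, 2, 9, 3, 0, 6, 1]
Counts: [1, 1, 1, 1, 0, 0, 1, 1, 0, 1]

Sorted: [0, 1, 2, 3, 6, 7, 9]


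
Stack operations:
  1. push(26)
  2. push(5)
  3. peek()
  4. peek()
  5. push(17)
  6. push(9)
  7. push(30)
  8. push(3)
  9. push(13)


push(26) -> [26]
push(5) -> [26, 5]
peek()->5
peek()->5
push(17) -> [26, 5, 17]
push(9) -> [26, 5, 17, 9]
push(30) -> [26, 5, 17, 9, 30]
push(3) -> [26, 5, 17, 9, 30, 3]
push(13) -> [26, 5, 17, 9, 30, 3, 13]

Final stack: [26, 5, 17, 9, 30, 3, 13]


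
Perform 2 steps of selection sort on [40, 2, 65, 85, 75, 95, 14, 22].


Initial: [40, 2, 65, 85, 75, 95, 14, 22]
Step 1: min=2 at 1
  Swap: [2, 40, 65, 85, 75, 95, 14, 22]
Step 2: min=14 at 6
  Swap: [2, 14, 65, 85, 75, 95, 40, 22]

After 2 steps: [2, 14, 65, 85, 75, 95, 40, 22]


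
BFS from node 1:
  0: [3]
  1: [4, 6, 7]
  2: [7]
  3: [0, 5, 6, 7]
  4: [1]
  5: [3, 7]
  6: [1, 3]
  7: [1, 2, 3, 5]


Visit 1, enqueue [4, 6, 7]
Visit 4, enqueue []
Visit 6, enqueue [3]
Visit 7, enqueue [2, 5]
Visit 3, enqueue [0]
Visit 2, enqueue []
Visit 5, enqueue []
Visit 0, enqueue []

BFS order: [1, 4, 6, 7, 3, 2, 5, 0]


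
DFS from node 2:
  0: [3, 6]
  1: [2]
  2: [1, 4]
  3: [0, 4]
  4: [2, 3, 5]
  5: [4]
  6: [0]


Visit 2, push [4, 1]
Visit 1, push []
Visit 4, push [5, 3]
Visit 3, push [0]
Visit 0, push [6]
Visit 6, push []
Visit 5, push []

DFS order: [2, 1, 4, 3, 0, 6, 5]


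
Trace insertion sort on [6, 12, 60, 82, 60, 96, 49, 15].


Initial: [6, 12, 60, 82, 60, 96, 49, 15]
Insert 12: [6, 12, 60, 82, 60, 96, 49, 15]
Insert 60: [6, 12, 60, 82, 60, 96, 49, 15]
Insert 82: [6, 12, 60, 82, 60, 96, 49, 15]
Insert 60: [6, 12, 60, 60, 82, 96, 49, 15]
Insert 96: [6, 12, 60, 60, 82, 96, 49, 15]
Insert 49: [6, 12, 49, 60, 60, 82, 96, 15]
Insert 15: [6, 12, 15, 49, 60, 60, 82, 96]

Sorted: [6, 12, 15, 49, 60, 60, 82, 96]


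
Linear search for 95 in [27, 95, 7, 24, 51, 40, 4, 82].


i=0: 27!=95
i=1: 95==95 found!

Found at 1, 2 comps


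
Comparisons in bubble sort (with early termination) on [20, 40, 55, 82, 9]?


Algorithm: bubble sort (with early termination)
Input: [20, 40, 55, 82, 9]
Sorted: [9, 20, 40, 55, 82]

10


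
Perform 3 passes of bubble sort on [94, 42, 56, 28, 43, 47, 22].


Initial: [94, 42, 56, 28, 43, 47, 22]
Pass 1: [42, 56, 28, 43, 47, 22, 94] (6 swaps)
Pass 2: [42, 28, 43, 47, 22, 56, 94] (4 swaps)
Pass 3: [28, 42, 43, 22, 47, 56, 94] (2 swaps)

After 3 passes: [28, 42, 43, 22, 47, 56, 94]


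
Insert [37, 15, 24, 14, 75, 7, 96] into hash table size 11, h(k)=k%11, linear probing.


Insert 37: h=4 -> slot 4
Insert 15: h=4, 1 probes -> slot 5
Insert 24: h=2 -> slot 2
Insert 14: h=3 -> slot 3
Insert 75: h=9 -> slot 9
Insert 7: h=7 -> slot 7
Insert 96: h=8 -> slot 8

Table: [None, None, 24, 14, 37, 15, None, 7, 96, 75, None]


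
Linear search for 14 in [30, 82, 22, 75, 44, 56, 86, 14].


i=0: 30!=14
i=1: 82!=14
i=2: 22!=14
i=3: 75!=14
i=4: 44!=14
i=5: 56!=14
i=6: 86!=14
i=7: 14==14 found!

Found at 7, 8 comps


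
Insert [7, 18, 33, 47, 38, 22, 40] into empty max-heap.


Insert 7: [7]
Insert 18: [18, 7]
Insert 33: [33, 7, 18]
Insert 47: [47, 33, 18, 7]
Insert 38: [47, 38, 18, 7, 33]
Insert 22: [47, 38, 22, 7, 33, 18]
Insert 40: [47, 38, 40, 7, 33, 18, 22]

Final heap: [47, 38, 40, 7, 33, 18, 22]


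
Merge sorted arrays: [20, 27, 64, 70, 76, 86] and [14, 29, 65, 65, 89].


Take 14 from B
Take 20 from A
Take 27 from A
Take 29 from B
Take 64 from A
Take 65 from B
Take 65 from B
Take 70 from A
Take 76 from A
Take 86 from A

Merged: [14, 20, 27, 29, 64, 65, 65, 70, 76, 86, 89]


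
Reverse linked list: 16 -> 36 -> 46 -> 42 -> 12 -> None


Step 1: curr=16, set curr.next=prev(None) | reversed so far: 16
Step 2: curr=36, set curr.next=prev(16) | reversed so far: 36 -> 16
Step 3: curr=46, set curr.next=prev(36) | reversed so far: 46 -> 36 -> 16
Step 4: curr=42, set curr.next=prev(46) | reversed so far: 42 -> 46 -> 36 -> 16
Step 5: curr=12, set curr.next=prev(42) | reversed so far: 12 -> 42 -> 46 -> 36 -> 16

12 -> 42 -> 46 -> 36 -> 16 -> None


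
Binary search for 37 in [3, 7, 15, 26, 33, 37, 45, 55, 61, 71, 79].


Step 1: lo=0, hi=10, mid=5, val=37

Found at index 5


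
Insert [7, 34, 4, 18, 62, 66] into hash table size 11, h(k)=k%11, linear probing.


Insert 7: h=7 -> slot 7
Insert 34: h=1 -> slot 1
Insert 4: h=4 -> slot 4
Insert 18: h=7, 1 probes -> slot 8
Insert 62: h=7, 2 probes -> slot 9
Insert 66: h=0 -> slot 0

Table: [66, 34, None, None, 4, None, None, 7, 18, 62, None]


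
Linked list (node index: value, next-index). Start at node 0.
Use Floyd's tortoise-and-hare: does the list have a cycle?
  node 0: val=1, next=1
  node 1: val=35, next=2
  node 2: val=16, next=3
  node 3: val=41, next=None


Floyd's tortoise (slow, +1) and hare (fast, +2):
  init: slow=0, fast=0
  step 1: slow=1, fast=2
  step 2: fast 2->3->None, no cycle

Cycle: no


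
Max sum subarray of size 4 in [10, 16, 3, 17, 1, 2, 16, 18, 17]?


[0:4]: 46
[1:5]: 37
[2:6]: 23
[3:7]: 36
[4:8]: 37
[5:9]: 53

Max: 53 at [5:9]


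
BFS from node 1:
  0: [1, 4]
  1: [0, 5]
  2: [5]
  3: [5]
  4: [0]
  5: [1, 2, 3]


Visit 1, enqueue [0, 5]
Visit 0, enqueue [4]
Visit 5, enqueue [2, 3]
Visit 4, enqueue []
Visit 2, enqueue []
Visit 3, enqueue []

BFS order: [1, 0, 5, 4, 2, 3]


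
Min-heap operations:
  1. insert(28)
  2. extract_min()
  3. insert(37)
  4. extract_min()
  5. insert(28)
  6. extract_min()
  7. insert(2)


insert(28) -> [28]
extract_min()->28, []
insert(37) -> [37]
extract_min()->37, []
insert(28) -> [28]
extract_min()->28, []
insert(2) -> [2]

Final heap: [2]


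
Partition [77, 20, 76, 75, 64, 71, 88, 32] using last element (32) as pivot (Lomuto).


Pivot: 32
  20 <= 32: swap -> [20, 77, 76, 75, 64, 71, 88, 32]
Place pivot at 1: [20, 32, 76, 75, 64, 71, 88, 77]

Partitioned: [20, 32, 76, 75, 64, 71, 88, 77]


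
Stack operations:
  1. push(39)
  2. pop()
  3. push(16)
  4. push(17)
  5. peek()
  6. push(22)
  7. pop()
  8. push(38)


push(39) -> [39]
pop()->39, []
push(16) -> [16]
push(17) -> [16, 17]
peek()->17
push(22) -> [16, 17, 22]
pop()->22, [16, 17]
push(38) -> [16, 17, 38]

Final stack: [16, 17, 38]


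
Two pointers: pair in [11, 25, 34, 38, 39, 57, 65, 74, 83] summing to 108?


lo=0(11)+hi=8(83)=94
lo=1(25)+hi=8(83)=108

Yes: 25+83=108


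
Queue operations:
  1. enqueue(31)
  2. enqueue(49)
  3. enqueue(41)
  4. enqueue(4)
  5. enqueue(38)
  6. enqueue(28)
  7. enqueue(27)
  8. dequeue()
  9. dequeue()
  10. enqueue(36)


enqueue(31) -> [31]
enqueue(49) -> [31, 49]
enqueue(41) -> [31, 49, 41]
enqueue(4) -> [31, 49, 41, 4]
enqueue(38) -> [31, 49, 41, 4, 38]
enqueue(28) -> [31, 49, 41, 4, 38, 28]
enqueue(27) -> [31, 49, 41, 4, 38, 28, 27]
dequeue()->31, [49, 41, 4, 38, 28, 27]
dequeue()->49, [41, 4, 38, 28, 27]
enqueue(36) -> [41, 4, 38, 28, 27, 36]

Final queue: [41, 4, 38, 28, 27, 36]


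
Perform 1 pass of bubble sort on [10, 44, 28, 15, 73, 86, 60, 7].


Initial: [10, 44, 28, 15, 73, 86, 60, 7]
Pass 1: [10, 28, 15, 44, 73, 60, 7, 86] (4 swaps)

After 1 pass: [10, 28, 15, 44, 73, 60, 7, 86]


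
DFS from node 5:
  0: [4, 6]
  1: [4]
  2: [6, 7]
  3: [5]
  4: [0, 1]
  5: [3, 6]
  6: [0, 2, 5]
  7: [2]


Visit 5, push [6, 3]
Visit 3, push []
Visit 6, push [2, 0]
Visit 0, push [4]
Visit 4, push [1]
Visit 1, push []
Visit 2, push [7]
Visit 7, push []

DFS order: [5, 3, 6, 0, 4, 1, 2, 7]


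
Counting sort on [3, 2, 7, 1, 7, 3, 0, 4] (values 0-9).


Input: [3, 2, 7, 1, 7, 3, 0, 4]
Counts: [1, 1, 1, 2, 1, 0, 0, 2, 0, 0]

Sorted: [0, 1, 2, 3, 3, 4, 7, 7]


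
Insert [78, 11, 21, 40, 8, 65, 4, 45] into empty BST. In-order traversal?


Insert 78: root
Insert 11: L from 78
Insert 21: L from 78 -> R from 11
Insert 40: L from 78 -> R from 11 -> R from 21
Insert 8: L from 78 -> L from 11
Insert 65: L from 78 -> R from 11 -> R from 21 -> R from 40
Insert 4: L from 78 -> L from 11 -> L from 8
Insert 45: L from 78 -> R from 11 -> R from 21 -> R from 40 -> L from 65

In-order: [4, 8, 11, 21, 40, 45, 65, 78]


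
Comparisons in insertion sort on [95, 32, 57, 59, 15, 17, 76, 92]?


Algorithm: insertion sort
Input: [95, 32, 57, 59, 15, 17, 76, 92]
Sorted: [15, 17, 32, 57, 59, 76, 92, 95]

18


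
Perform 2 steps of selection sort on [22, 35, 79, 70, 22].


Initial: [22, 35, 79, 70, 22]
Step 1: min=22 at 0
  Swap: [22, 35, 79, 70, 22]
Step 2: min=22 at 4
  Swap: [22, 22, 79, 70, 35]

After 2 steps: [22, 22, 79, 70, 35]


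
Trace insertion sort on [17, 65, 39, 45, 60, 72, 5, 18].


Initial: [17, 65, 39, 45, 60, 72, 5, 18]
Insert 65: [17, 65, 39, 45, 60, 72, 5, 18]
Insert 39: [17, 39, 65, 45, 60, 72, 5, 18]
Insert 45: [17, 39, 45, 65, 60, 72, 5, 18]
Insert 60: [17, 39, 45, 60, 65, 72, 5, 18]
Insert 72: [17, 39, 45, 60, 65, 72, 5, 18]
Insert 5: [5, 17, 39, 45, 60, 65, 72, 18]
Insert 18: [5, 17, 18, 39, 45, 60, 65, 72]

Sorted: [5, 17, 18, 39, 45, 60, 65, 72]


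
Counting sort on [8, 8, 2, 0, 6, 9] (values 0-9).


Input: [8, 8, 2, 0, 6, 9]
Counts: [1, 0, 1, 0, 0, 0, 1, 0, 2, 1]

Sorted: [0, 2, 6, 8, 8, 9]


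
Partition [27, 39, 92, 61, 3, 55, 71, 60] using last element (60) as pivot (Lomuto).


Pivot: 60
  27 <= 60: advance i (no swap)
  39 <= 60: advance i (no swap)
  3 <= 60: swap -> [27, 39, 3, 61, 92, 55, 71, 60]
  55 <= 60: swap -> [27, 39, 3, 55, 92, 61, 71, 60]
Place pivot at 4: [27, 39, 3, 55, 60, 61, 71, 92]

Partitioned: [27, 39, 3, 55, 60, 61, 71, 92]


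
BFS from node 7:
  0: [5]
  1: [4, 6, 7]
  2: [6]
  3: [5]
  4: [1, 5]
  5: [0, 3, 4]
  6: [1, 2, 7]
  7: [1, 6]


Visit 7, enqueue [1, 6]
Visit 1, enqueue [4]
Visit 6, enqueue [2]
Visit 4, enqueue [5]
Visit 2, enqueue []
Visit 5, enqueue [0, 3]
Visit 0, enqueue []
Visit 3, enqueue []

BFS order: [7, 1, 6, 4, 2, 5, 0, 3]


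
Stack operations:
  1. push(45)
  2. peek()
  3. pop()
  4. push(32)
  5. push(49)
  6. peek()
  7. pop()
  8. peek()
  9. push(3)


push(45) -> [45]
peek()->45
pop()->45, []
push(32) -> [32]
push(49) -> [32, 49]
peek()->49
pop()->49, [32]
peek()->32
push(3) -> [32, 3]

Final stack: [32, 3]


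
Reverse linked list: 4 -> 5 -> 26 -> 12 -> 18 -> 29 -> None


Step 1: curr=4, set curr.next=prev(None) | reversed so far: 4
Step 2: curr=5, set curr.next=prev(4) | reversed so far: 5 -> 4
Step 3: curr=26, set curr.next=prev(5) | reversed so far: 26 -> 5 -> 4
Step 4: curr=12, set curr.next=prev(26) | reversed so far: 12 -> 26 -> 5 -> 4
Step 5: curr=18, set curr.next=prev(12) | reversed so far: 18 -> 12 -> 26 -> 5 -> 4
Step 6: curr=29, set curr.next=prev(18) | reversed so far: 29 -> 18 -> 12 -> 26 -> 5 -> 4

29 -> 18 -> 12 -> 26 -> 5 -> 4 -> None


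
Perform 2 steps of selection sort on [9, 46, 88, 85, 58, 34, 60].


Initial: [9, 46, 88, 85, 58, 34, 60]
Step 1: min=9 at 0
  Swap: [9, 46, 88, 85, 58, 34, 60]
Step 2: min=34 at 5
  Swap: [9, 34, 88, 85, 58, 46, 60]

After 2 steps: [9, 34, 88, 85, 58, 46, 60]


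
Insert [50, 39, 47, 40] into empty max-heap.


Insert 50: [50]
Insert 39: [50, 39]
Insert 47: [50, 39, 47]
Insert 40: [50, 40, 47, 39]

Final heap: [50, 40, 47, 39]


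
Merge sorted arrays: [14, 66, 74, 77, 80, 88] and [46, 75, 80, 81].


Take 14 from A
Take 46 from B
Take 66 from A
Take 74 from A
Take 75 from B
Take 77 from A
Take 80 from A
Take 80 from B
Take 81 from B

Merged: [14, 46, 66, 74, 75, 77, 80, 80, 81, 88]


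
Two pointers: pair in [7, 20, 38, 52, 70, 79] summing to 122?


lo=0(7)+hi=5(79)=86
lo=1(20)+hi=5(79)=99
lo=2(38)+hi=5(79)=117
lo=3(52)+hi=5(79)=131
lo=3(52)+hi=4(70)=122

Yes: 52+70=122


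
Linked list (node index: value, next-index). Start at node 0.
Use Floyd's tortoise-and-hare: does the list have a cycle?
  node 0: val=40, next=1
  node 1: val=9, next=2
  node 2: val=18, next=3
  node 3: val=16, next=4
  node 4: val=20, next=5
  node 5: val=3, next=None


Floyd's tortoise (slow, +1) and hare (fast, +2):
  init: slow=0, fast=0
  step 1: slow=1, fast=2
  step 2: slow=2, fast=4
  step 3: fast 4->5->None, no cycle

Cycle: no


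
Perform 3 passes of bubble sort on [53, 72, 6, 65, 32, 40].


Initial: [53, 72, 6, 65, 32, 40]
Pass 1: [53, 6, 65, 32, 40, 72] (4 swaps)
Pass 2: [6, 53, 32, 40, 65, 72] (3 swaps)
Pass 3: [6, 32, 40, 53, 65, 72] (2 swaps)

After 3 passes: [6, 32, 40, 53, 65, 72]


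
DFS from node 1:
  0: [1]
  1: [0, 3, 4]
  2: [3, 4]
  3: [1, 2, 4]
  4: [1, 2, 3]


Visit 1, push [4, 3, 0]
Visit 0, push []
Visit 3, push [4, 2]
Visit 2, push [4]
Visit 4, push []

DFS order: [1, 0, 3, 2, 4]


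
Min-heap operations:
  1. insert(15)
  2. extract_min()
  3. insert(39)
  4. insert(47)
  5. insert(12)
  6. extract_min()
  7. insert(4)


insert(15) -> [15]
extract_min()->15, []
insert(39) -> [39]
insert(47) -> [39, 47]
insert(12) -> [12, 47, 39]
extract_min()->12, [39, 47]
insert(4) -> [4, 47, 39]

Final heap: [4, 47, 39]


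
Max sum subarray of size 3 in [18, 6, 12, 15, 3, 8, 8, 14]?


[0:3]: 36
[1:4]: 33
[2:5]: 30
[3:6]: 26
[4:7]: 19
[5:8]: 30

Max: 36 at [0:3]


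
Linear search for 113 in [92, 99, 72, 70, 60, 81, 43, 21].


i=0: 92!=113
i=1: 99!=113
i=2: 72!=113
i=3: 70!=113
i=4: 60!=113
i=5: 81!=113
i=6: 43!=113
i=7: 21!=113

Not found, 8 comps


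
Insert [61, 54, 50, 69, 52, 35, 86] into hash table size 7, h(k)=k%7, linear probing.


Insert 61: h=5 -> slot 5
Insert 54: h=5, 1 probes -> slot 6
Insert 50: h=1 -> slot 1
Insert 69: h=6, 1 probes -> slot 0
Insert 52: h=3 -> slot 3
Insert 35: h=0, 2 probes -> slot 2
Insert 86: h=2, 2 probes -> slot 4

Table: [69, 50, 35, 52, 86, 61, 54]


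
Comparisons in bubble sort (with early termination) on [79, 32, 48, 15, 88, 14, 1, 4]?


Algorithm: bubble sort (with early termination)
Input: [79, 32, 48, 15, 88, 14, 1, 4]
Sorted: [1, 4, 14, 15, 32, 48, 79, 88]

28


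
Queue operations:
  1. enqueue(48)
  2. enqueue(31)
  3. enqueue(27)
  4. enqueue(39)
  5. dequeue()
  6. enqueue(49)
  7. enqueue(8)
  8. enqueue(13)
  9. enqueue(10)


enqueue(48) -> [48]
enqueue(31) -> [48, 31]
enqueue(27) -> [48, 31, 27]
enqueue(39) -> [48, 31, 27, 39]
dequeue()->48, [31, 27, 39]
enqueue(49) -> [31, 27, 39, 49]
enqueue(8) -> [31, 27, 39, 49, 8]
enqueue(13) -> [31, 27, 39, 49, 8, 13]
enqueue(10) -> [31, 27, 39, 49, 8, 13, 10]

Final queue: [31, 27, 39, 49, 8, 13, 10]


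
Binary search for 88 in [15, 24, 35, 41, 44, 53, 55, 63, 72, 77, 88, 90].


Step 1: lo=0, hi=11, mid=5, val=53
Step 2: lo=6, hi=11, mid=8, val=72
Step 3: lo=9, hi=11, mid=10, val=88

Found at index 10


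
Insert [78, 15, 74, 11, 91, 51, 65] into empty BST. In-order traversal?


Insert 78: root
Insert 15: L from 78
Insert 74: L from 78 -> R from 15
Insert 11: L from 78 -> L from 15
Insert 91: R from 78
Insert 51: L from 78 -> R from 15 -> L from 74
Insert 65: L from 78 -> R from 15 -> L from 74 -> R from 51

In-order: [11, 15, 51, 65, 74, 78, 91]


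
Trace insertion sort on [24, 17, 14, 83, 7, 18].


Initial: [24, 17, 14, 83, 7, 18]
Insert 17: [17, 24, 14, 83, 7, 18]
Insert 14: [14, 17, 24, 83, 7, 18]
Insert 83: [14, 17, 24, 83, 7, 18]
Insert 7: [7, 14, 17, 24, 83, 18]
Insert 18: [7, 14, 17, 18, 24, 83]

Sorted: [7, 14, 17, 18, 24, 83]


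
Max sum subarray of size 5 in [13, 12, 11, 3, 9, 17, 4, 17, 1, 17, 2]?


[0:5]: 48
[1:6]: 52
[2:7]: 44
[3:8]: 50
[4:9]: 48
[5:10]: 56
[6:11]: 41

Max: 56 at [5:10]


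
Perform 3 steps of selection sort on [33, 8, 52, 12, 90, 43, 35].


Initial: [33, 8, 52, 12, 90, 43, 35]
Step 1: min=8 at 1
  Swap: [8, 33, 52, 12, 90, 43, 35]
Step 2: min=12 at 3
  Swap: [8, 12, 52, 33, 90, 43, 35]
Step 3: min=33 at 3
  Swap: [8, 12, 33, 52, 90, 43, 35]

After 3 steps: [8, 12, 33, 52, 90, 43, 35]


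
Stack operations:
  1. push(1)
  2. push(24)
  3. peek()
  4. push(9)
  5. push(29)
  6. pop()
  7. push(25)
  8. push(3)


push(1) -> [1]
push(24) -> [1, 24]
peek()->24
push(9) -> [1, 24, 9]
push(29) -> [1, 24, 9, 29]
pop()->29, [1, 24, 9]
push(25) -> [1, 24, 9, 25]
push(3) -> [1, 24, 9, 25, 3]

Final stack: [1, 24, 9, 25, 3]


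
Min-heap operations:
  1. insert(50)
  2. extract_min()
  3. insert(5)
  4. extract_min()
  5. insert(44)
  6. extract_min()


insert(50) -> [50]
extract_min()->50, []
insert(5) -> [5]
extract_min()->5, []
insert(44) -> [44]
extract_min()->44, []

Final heap: []


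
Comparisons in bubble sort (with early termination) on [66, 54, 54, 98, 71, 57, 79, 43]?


Algorithm: bubble sort (with early termination)
Input: [66, 54, 54, 98, 71, 57, 79, 43]
Sorted: [43, 54, 54, 57, 66, 71, 79, 98]

28


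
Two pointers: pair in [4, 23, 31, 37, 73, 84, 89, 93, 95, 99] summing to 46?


lo=0(4)+hi=9(99)=103
lo=0(4)+hi=8(95)=99
lo=0(4)+hi=7(93)=97
lo=0(4)+hi=6(89)=93
lo=0(4)+hi=5(84)=88
lo=0(4)+hi=4(73)=77
lo=0(4)+hi=3(37)=41
lo=1(23)+hi=3(37)=60
lo=1(23)+hi=2(31)=54

No pair found


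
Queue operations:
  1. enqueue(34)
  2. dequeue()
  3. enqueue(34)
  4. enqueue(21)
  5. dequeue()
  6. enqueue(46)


enqueue(34) -> [34]
dequeue()->34, []
enqueue(34) -> [34]
enqueue(21) -> [34, 21]
dequeue()->34, [21]
enqueue(46) -> [21, 46]

Final queue: [21, 46]


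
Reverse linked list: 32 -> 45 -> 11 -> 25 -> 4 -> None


Step 1: curr=32, set curr.next=prev(None) | reversed so far: 32
Step 2: curr=45, set curr.next=prev(32) | reversed so far: 45 -> 32
Step 3: curr=11, set curr.next=prev(45) | reversed so far: 11 -> 45 -> 32
Step 4: curr=25, set curr.next=prev(11) | reversed so far: 25 -> 11 -> 45 -> 32
Step 5: curr=4, set curr.next=prev(25) | reversed so far: 4 -> 25 -> 11 -> 45 -> 32

4 -> 25 -> 11 -> 45 -> 32 -> None


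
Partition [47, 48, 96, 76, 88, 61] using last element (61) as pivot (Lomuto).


Pivot: 61
  47 <= 61: advance i (no swap)
  48 <= 61: advance i (no swap)
Place pivot at 2: [47, 48, 61, 76, 88, 96]

Partitioned: [47, 48, 61, 76, 88, 96]


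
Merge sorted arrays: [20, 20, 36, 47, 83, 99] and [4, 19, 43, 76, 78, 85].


Take 4 from B
Take 19 from B
Take 20 from A
Take 20 from A
Take 36 from A
Take 43 from B
Take 47 from A
Take 76 from B
Take 78 from B
Take 83 from A
Take 85 from B

Merged: [4, 19, 20, 20, 36, 43, 47, 76, 78, 83, 85, 99]


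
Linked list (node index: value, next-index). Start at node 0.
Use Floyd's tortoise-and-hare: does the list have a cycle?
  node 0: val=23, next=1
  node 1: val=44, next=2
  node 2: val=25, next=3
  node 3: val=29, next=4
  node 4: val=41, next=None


Floyd's tortoise (slow, +1) and hare (fast, +2):
  init: slow=0, fast=0
  step 1: slow=1, fast=2
  step 2: slow=2, fast=4
  step 3: fast -> None, no cycle

Cycle: no


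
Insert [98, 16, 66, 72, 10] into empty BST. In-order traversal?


Insert 98: root
Insert 16: L from 98
Insert 66: L from 98 -> R from 16
Insert 72: L from 98 -> R from 16 -> R from 66
Insert 10: L from 98 -> L from 16

In-order: [10, 16, 66, 72, 98]


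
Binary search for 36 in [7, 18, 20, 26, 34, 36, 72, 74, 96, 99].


Step 1: lo=0, hi=9, mid=4, val=34
Step 2: lo=5, hi=9, mid=7, val=74
Step 3: lo=5, hi=6, mid=5, val=36

Found at index 5


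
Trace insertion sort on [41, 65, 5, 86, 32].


Initial: [41, 65, 5, 86, 32]
Insert 65: [41, 65, 5, 86, 32]
Insert 5: [5, 41, 65, 86, 32]
Insert 86: [5, 41, 65, 86, 32]
Insert 32: [5, 32, 41, 65, 86]

Sorted: [5, 32, 41, 65, 86]


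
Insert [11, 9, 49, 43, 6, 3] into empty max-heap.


Insert 11: [11]
Insert 9: [11, 9]
Insert 49: [49, 9, 11]
Insert 43: [49, 43, 11, 9]
Insert 6: [49, 43, 11, 9, 6]
Insert 3: [49, 43, 11, 9, 6, 3]

Final heap: [49, 43, 11, 9, 6, 3]


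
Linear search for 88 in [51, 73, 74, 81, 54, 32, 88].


i=0: 51!=88
i=1: 73!=88
i=2: 74!=88
i=3: 81!=88
i=4: 54!=88
i=5: 32!=88
i=6: 88==88 found!

Found at 6, 7 comps


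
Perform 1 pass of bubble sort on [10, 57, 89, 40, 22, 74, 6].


Initial: [10, 57, 89, 40, 22, 74, 6]
Pass 1: [10, 57, 40, 22, 74, 6, 89] (4 swaps)

After 1 pass: [10, 57, 40, 22, 74, 6, 89]


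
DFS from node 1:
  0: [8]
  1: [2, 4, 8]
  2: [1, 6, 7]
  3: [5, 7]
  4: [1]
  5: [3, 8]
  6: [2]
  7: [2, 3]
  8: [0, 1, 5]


Visit 1, push [8, 4, 2]
Visit 2, push [7, 6]
Visit 6, push []
Visit 7, push [3]
Visit 3, push [5]
Visit 5, push [8]
Visit 8, push [0]
Visit 0, push []
Visit 4, push []

DFS order: [1, 2, 6, 7, 3, 5, 8, 0, 4]


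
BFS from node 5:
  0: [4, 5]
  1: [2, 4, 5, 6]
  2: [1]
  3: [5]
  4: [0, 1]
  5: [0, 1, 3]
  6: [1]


Visit 5, enqueue [0, 1, 3]
Visit 0, enqueue [4]
Visit 1, enqueue [2, 6]
Visit 3, enqueue []
Visit 4, enqueue []
Visit 2, enqueue []
Visit 6, enqueue []

BFS order: [5, 0, 1, 3, 4, 2, 6]


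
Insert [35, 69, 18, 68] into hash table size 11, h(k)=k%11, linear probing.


Insert 35: h=2 -> slot 2
Insert 69: h=3 -> slot 3
Insert 18: h=7 -> slot 7
Insert 68: h=2, 2 probes -> slot 4

Table: [None, None, 35, 69, 68, None, None, 18, None, None, None]


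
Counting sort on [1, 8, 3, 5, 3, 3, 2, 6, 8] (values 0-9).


Input: [1, 8, 3, 5, 3, 3, 2, 6, 8]
Counts: [0, 1, 1, 3, 0, 1, 1, 0, 2, 0]

Sorted: [1, 2, 3, 3, 3, 5, 6, 8, 8]


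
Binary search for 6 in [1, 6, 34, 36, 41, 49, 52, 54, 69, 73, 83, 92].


Step 1: lo=0, hi=11, mid=5, val=49
Step 2: lo=0, hi=4, mid=2, val=34
Step 3: lo=0, hi=1, mid=0, val=1
Step 4: lo=1, hi=1, mid=1, val=6

Found at index 1


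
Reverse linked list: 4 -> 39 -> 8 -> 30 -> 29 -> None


Step 1: curr=4, set curr.next=prev(None) | reversed so far: 4
Step 2: curr=39, set curr.next=prev(4) | reversed so far: 39 -> 4
Step 3: curr=8, set curr.next=prev(39) | reversed so far: 8 -> 39 -> 4
Step 4: curr=30, set curr.next=prev(8) | reversed so far: 30 -> 8 -> 39 -> 4
Step 5: curr=29, set curr.next=prev(30) | reversed so far: 29 -> 30 -> 8 -> 39 -> 4

29 -> 30 -> 8 -> 39 -> 4 -> None


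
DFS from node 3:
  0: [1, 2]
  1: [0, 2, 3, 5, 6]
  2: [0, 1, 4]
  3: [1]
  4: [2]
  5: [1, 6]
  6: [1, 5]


Visit 3, push [1]
Visit 1, push [6, 5, 2, 0]
Visit 0, push [2]
Visit 2, push [4]
Visit 4, push []
Visit 5, push [6]
Visit 6, push []

DFS order: [3, 1, 0, 2, 4, 5, 6]


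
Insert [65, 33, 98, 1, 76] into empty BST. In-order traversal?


Insert 65: root
Insert 33: L from 65
Insert 98: R from 65
Insert 1: L from 65 -> L from 33
Insert 76: R from 65 -> L from 98

In-order: [1, 33, 65, 76, 98]


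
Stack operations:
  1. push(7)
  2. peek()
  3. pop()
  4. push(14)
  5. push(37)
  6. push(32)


push(7) -> [7]
peek()->7
pop()->7, []
push(14) -> [14]
push(37) -> [14, 37]
push(32) -> [14, 37, 32]

Final stack: [14, 37, 32]


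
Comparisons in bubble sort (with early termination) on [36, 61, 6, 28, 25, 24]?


Algorithm: bubble sort (with early termination)
Input: [36, 61, 6, 28, 25, 24]
Sorted: [6, 24, 25, 28, 36, 61]

15


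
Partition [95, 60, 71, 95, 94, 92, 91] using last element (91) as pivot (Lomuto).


Pivot: 91
  60 <= 91: swap -> [60, 95, 71, 95, 94, 92, 91]
  71 <= 91: swap -> [60, 71, 95, 95, 94, 92, 91]
Place pivot at 2: [60, 71, 91, 95, 94, 92, 95]

Partitioned: [60, 71, 91, 95, 94, 92, 95]


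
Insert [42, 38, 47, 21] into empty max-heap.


Insert 42: [42]
Insert 38: [42, 38]
Insert 47: [47, 38, 42]
Insert 21: [47, 38, 42, 21]

Final heap: [47, 38, 42, 21]


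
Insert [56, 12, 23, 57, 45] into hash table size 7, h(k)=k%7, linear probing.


Insert 56: h=0 -> slot 0
Insert 12: h=5 -> slot 5
Insert 23: h=2 -> slot 2
Insert 57: h=1 -> slot 1
Insert 45: h=3 -> slot 3

Table: [56, 57, 23, 45, None, 12, None]


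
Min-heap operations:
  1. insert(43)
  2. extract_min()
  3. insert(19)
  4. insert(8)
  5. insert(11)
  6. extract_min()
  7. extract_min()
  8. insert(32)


insert(43) -> [43]
extract_min()->43, []
insert(19) -> [19]
insert(8) -> [8, 19]
insert(11) -> [8, 19, 11]
extract_min()->8, [11, 19]
extract_min()->11, [19]
insert(32) -> [19, 32]

Final heap: [19, 32]


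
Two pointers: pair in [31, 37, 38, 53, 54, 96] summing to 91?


lo=0(31)+hi=5(96)=127
lo=0(31)+hi=4(54)=85
lo=1(37)+hi=4(54)=91

Yes: 37+54=91


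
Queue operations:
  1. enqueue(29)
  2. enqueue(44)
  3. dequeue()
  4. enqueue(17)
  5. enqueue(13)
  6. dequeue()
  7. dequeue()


enqueue(29) -> [29]
enqueue(44) -> [29, 44]
dequeue()->29, [44]
enqueue(17) -> [44, 17]
enqueue(13) -> [44, 17, 13]
dequeue()->44, [17, 13]
dequeue()->17, [13]

Final queue: [13]


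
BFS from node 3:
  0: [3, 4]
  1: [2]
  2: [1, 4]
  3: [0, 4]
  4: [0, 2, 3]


Visit 3, enqueue [0, 4]
Visit 0, enqueue []
Visit 4, enqueue [2]
Visit 2, enqueue [1]
Visit 1, enqueue []

BFS order: [3, 0, 4, 2, 1]


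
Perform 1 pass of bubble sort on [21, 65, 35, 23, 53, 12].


Initial: [21, 65, 35, 23, 53, 12]
Pass 1: [21, 35, 23, 53, 12, 65] (4 swaps)

After 1 pass: [21, 35, 23, 53, 12, 65]


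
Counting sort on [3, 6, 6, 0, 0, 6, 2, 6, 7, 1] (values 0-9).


Input: [3, 6, 6, 0, 0, 6, 2, 6, 7, 1]
Counts: [2, 1, 1, 1, 0, 0, 4, 1, 0, 0]

Sorted: [0, 0, 1, 2, 3, 6, 6, 6, 6, 7]


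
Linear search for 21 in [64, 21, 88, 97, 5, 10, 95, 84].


i=0: 64!=21
i=1: 21==21 found!

Found at 1, 2 comps


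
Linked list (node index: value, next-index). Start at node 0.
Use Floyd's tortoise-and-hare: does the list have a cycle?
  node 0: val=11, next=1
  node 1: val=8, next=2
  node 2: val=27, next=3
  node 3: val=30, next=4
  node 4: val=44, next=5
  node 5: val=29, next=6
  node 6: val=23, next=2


Floyd's tortoise (slow, +1) and hare (fast, +2):
  init: slow=0, fast=0
  step 1: slow=1, fast=2
  step 2: slow=2, fast=4
  step 3: slow=3, fast=6
  step 4: slow=4, fast=3
  step 5: slow=5, fast=5
  slow == fast at node 5: cycle detected

Cycle: yes


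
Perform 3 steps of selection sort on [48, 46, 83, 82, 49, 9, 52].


Initial: [48, 46, 83, 82, 49, 9, 52]
Step 1: min=9 at 5
  Swap: [9, 46, 83, 82, 49, 48, 52]
Step 2: min=46 at 1
  Swap: [9, 46, 83, 82, 49, 48, 52]
Step 3: min=48 at 5
  Swap: [9, 46, 48, 82, 49, 83, 52]

After 3 steps: [9, 46, 48, 82, 49, 83, 52]


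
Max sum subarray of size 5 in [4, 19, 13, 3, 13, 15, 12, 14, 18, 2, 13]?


[0:5]: 52
[1:6]: 63
[2:7]: 56
[3:8]: 57
[4:9]: 72
[5:10]: 61
[6:11]: 59

Max: 72 at [4:9]


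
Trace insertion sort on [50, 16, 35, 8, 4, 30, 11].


Initial: [50, 16, 35, 8, 4, 30, 11]
Insert 16: [16, 50, 35, 8, 4, 30, 11]
Insert 35: [16, 35, 50, 8, 4, 30, 11]
Insert 8: [8, 16, 35, 50, 4, 30, 11]
Insert 4: [4, 8, 16, 35, 50, 30, 11]
Insert 30: [4, 8, 16, 30, 35, 50, 11]
Insert 11: [4, 8, 11, 16, 30, 35, 50]

Sorted: [4, 8, 11, 16, 30, 35, 50]


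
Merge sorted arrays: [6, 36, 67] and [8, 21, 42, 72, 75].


Take 6 from A
Take 8 from B
Take 21 from B
Take 36 from A
Take 42 from B
Take 67 from A

Merged: [6, 8, 21, 36, 42, 67, 72, 75]


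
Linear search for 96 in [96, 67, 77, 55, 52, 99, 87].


i=0: 96==96 found!

Found at 0, 1 comps


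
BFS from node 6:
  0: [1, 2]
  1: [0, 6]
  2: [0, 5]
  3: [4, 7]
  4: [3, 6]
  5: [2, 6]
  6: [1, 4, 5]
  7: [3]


Visit 6, enqueue [1, 4, 5]
Visit 1, enqueue [0]
Visit 4, enqueue [3]
Visit 5, enqueue [2]
Visit 0, enqueue []
Visit 3, enqueue [7]
Visit 2, enqueue []
Visit 7, enqueue []

BFS order: [6, 1, 4, 5, 0, 3, 2, 7]


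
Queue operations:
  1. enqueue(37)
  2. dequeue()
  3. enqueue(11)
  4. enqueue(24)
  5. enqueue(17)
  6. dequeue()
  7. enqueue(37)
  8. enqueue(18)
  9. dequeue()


enqueue(37) -> [37]
dequeue()->37, []
enqueue(11) -> [11]
enqueue(24) -> [11, 24]
enqueue(17) -> [11, 24, 17]
dequeue()->11, [24, 17]
enqueue(37) -> [24, 17, 37]
enqueue(18) -> [24, 17, 37, 18]
dequeue()->24, [17, 37, 18]

Final queue: [17, 37, 18]


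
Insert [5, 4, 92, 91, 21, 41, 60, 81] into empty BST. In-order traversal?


Insert 5: root
Insert 4: L from 5
Insert 92: R from 5
Insert 91: R from 5 -> L from 92
Insert 21: R from 5 -> L from 92 -> L from 91
Insert 41: R from 5 -> L from 92 -> L from 91 -> R from 21
Insert 60: R from 5 -> L from 92 -> L from 91 -> R from 21 -> R from 41
Insert 81: R from 5 -> L from 92 -> L from 91 -> R from 21 -> R from 41 -> R from 60

In-order: [4, 5, 21, 41, 60, 81, 91, 92]


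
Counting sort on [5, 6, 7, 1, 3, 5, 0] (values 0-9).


Input: [5, 6, 7, 1, 3, 5, 0]
Counts: [1, 1, 0, 1, 0, 2, 1, 1, 0, 0]

Sorted: [0, 1, 3, 5, 5, 6, 7]


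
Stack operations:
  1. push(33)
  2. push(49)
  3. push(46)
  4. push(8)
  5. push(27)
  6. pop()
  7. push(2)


push(33) -> [33]
push(49) -> [33, 49]
push(46) -> [33, 49, 46]
push(8) -> [33, 49, 46, 8]
push(27) -> [33, 49, 46, 8, 27]
pop()->27, [33, 49, 46, 8]
push(2) -> [33, 49, 46, 8, 2]

Final stack: [33, 49, 46, 8, 2]


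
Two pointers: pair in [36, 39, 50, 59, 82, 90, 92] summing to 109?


lo=0(36)+hi=6(92)=128
lo=0(36)+hi=5(90)=126
lo=0(36)+hi=4(82)=118
lo=0(36)+hi=3(59)=95
lo=1(39)+hi=3(59)=98
lo=2(50)+hi=3(59)=109

Yes: 50+59=109


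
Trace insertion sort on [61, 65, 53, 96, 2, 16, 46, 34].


Initial: [61, 65, 53, 96, 2, 16, 46, 34]
Insert 65: [61, 65, 53, 96, 2, 16, 46, 34]
Insert 53: [53, 61, 65, 96, 2, 16, 46, 34]
Insert 96: [53, 61, 65, 96, 2, 16, 46, 34]
Insert 2: [2, 53, 61, 65, 96, 16, 46, 34]
Insert 16: [2, 16, 53, 61, 65, 96, 46, 34]
Insert 46: [2, 16, 46, 53, 61, 65, 96, 34]
Insert 34: [2, 16, 34, 46, 53, 61, 65, 96]

Sorted: [2, 16, 34, 46, 53, 61, 65, 96]


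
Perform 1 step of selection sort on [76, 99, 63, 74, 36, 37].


Initial: [76, 99, 63, 74, 36, 37]
Step 1: min=36 at 4
  Swap: [36, 99, 63, 74, 76, 37]

After 1 step: [36, 99, 63, 74, 76, 37]


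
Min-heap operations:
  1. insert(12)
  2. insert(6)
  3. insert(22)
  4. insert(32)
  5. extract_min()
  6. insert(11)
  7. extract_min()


insert(12) -> [12]
insert(6) -> [6, 12]
insert(22) -> [6, 12, 22]
insert(32) -> [6, 12, 22, 32]
extract_min()->6, [12, 32, 22]
insert(11) -> [11, 12, 22, 32]
extract_min()->11, [12, 32, 22]

Final heap: [12, 32, 22]


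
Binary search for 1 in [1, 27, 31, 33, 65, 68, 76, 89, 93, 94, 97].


Step 1: lo=0, hi=10, mid=5, val=68
Step 2: lo=0, hi=4, mid=2, val=31
Step 3: lo=0, hi=1, mid=0, val=1

Found at index 0


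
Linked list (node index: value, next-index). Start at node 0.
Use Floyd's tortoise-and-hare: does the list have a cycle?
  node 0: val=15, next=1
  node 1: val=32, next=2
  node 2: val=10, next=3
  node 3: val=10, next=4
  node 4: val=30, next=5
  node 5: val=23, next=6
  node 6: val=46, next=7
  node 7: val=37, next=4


Floyd's tortoise (slow, +1) and hare (fast, +2):
  init: slow=0, fast=0
  step 1: slow=1, fast=2
  step 2: slow=2, fast=4
  step 3: slow=3, fast=6
  step 4: slow=4, fast=4
  slow == fast at node 4: cycle detected

Cycle: yes


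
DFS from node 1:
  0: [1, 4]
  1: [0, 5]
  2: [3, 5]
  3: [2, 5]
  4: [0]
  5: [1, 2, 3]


Visit 1, push [5, 0]
Visit 0, push [4]
Visit 4, push []
Visit 5, push [3, 2]
Visit 2, push [3]
Visit 3, push []

DFS order: [1, 0, 4, 5, 2, 3]


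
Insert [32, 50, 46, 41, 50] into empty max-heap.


Insert 32: [32]
Insert 50: [50, 32]
Insert 46: [50, 32, 46]
Insert 41: [50, 41, 46, 32]
Insert 50: [50, 50, 46, 32, 41]

Final heap: [50, 50, 46, 32, 41]


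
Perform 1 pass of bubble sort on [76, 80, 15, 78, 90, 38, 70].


Initial: [76, 80, 15, 78, 90, 38, 70]
Pass 1: [76, 15, 78, 80, 38, 70, 90] (4 swaps)

After 1 pass: [76, 15, 78, 80, 38, 70, 90]


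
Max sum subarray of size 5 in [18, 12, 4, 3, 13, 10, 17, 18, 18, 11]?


[0:5]: 50
[1:6]: 42
[2:7]: 47
[3:8]: 61
[4:9]: 76
[5:10]: 74

Max: 76 at [4:9]


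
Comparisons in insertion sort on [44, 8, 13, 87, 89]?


Algorithm: insertion sort
Input: [44, 8, 13, 87, 89]
Sorted: [8, 13, 44, 87, 89]

5


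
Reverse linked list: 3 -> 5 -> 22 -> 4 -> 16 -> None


Step 1: curr=3, set curr.next=prev(None) | reversed so far: 3
Step 2: curr=5, set curr.next=prev(3) | reversed so far: 5 -> 3
Step 3: curr=22, set curr.next=prev(5) | reversed so far: 22 -> 5 -> 3
Step 4: curr=4, set curr.next=prev(22) | reversed so far: 4 -> 22 -> 5 -> 3
Step 5: curr=16, set curr.next=prev(4) | reversed so far: 16 -> 4 -> 22 -> 5 -> 3

16 -> 4 -> 22 -> 5 -> 3 -> None


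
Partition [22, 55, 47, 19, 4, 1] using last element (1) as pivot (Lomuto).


Pivot: 1
Place pivot at 0: [1, 55, 47, 19, 4, 22]

Partitioned: [1, 55, 47, 19, 4, 22]


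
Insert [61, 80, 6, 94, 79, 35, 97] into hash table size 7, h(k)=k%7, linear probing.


Insert 61: h=5 -> slot 5
Insert 80: h=3 -> slot 3
Insert 6: h=6 -> slot 6
Insert 94: h=3, 1 probes -> slot 4
Insert 79: h=2 -> slot 2
Insert 35: h=0 -> slot 0
Insert 97: h=6, 2 probes -> slot 1

Table: [35, 97, 79, 80, 94, 61, 6]


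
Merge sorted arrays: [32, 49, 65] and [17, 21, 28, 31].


Take 17 from B
Take 21 from B
Take 28 from B
Take 31 from B

Merged: [17, 21, 28, 31, 32, 49, 65]


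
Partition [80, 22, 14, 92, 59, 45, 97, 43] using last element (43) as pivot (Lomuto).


Pivot: 43
  22 <= 43: swap -> [22, 80, 14, 92, 59, 45, 97, 43]
  14 <= 43: swap -> [22, 14, 80, 92, 59, 45, 97, 43]
Place pivot at 2: [22, 14, 43, 92, 59, 45, 97, 80]

Partitioned: [22, 14, 43, 92, 59, 45, 97, 80]


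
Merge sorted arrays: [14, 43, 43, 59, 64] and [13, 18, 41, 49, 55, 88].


Take 13 from B
Take 14 from A
Take 18 from B
Take 41 from B
Take 43 from A
Take 43 from A
Take 49 from B
Take 55 from B
Take 59 from A
Take 64 from A

Merged: [13, 14, 18, 41, 43, 43, 49, 55, 59, 64, 88]


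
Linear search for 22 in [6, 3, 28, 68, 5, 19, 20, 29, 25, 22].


i=0: 6!=22
i=1: 3!=22
i=2: 28!=22
i=3: 68!=22
i=4: 5!=22
i=5: 19!=22
i=6: 20!=22
i=7: 29!=22
i=8: 25!=22
i=9: 22==22 found!

Found at 9, 10 comps


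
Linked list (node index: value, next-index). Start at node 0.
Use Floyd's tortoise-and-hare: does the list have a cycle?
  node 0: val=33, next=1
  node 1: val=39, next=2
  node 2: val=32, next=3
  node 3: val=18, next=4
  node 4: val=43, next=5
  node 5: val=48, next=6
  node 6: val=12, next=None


Floyd's tortoise (slow, +1) and hare (fast, +2):
  init: slow=0, fast=0
  step 1: slow=1, fast=2
  step 2: slow=2, fast=4
  step 3: slow=3, fast=6
  step 4: fast -> None, no cycle

Cycle: no


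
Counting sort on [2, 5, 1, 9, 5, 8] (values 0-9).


Input: [2, 5, 1, 9, 5, 8]
Counts: [0, 1, 1, 0, 0, 2, 0, 0, 1, 1]

Sorted: [1, 2, 5, 5, 8, 9]


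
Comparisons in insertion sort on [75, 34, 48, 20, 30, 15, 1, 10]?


Algorithm: insertion sort
Input: [75, 34, 48, 20, 30, 15, 1, 10]
Sorted: [1, 10, 15, 20, 30, 34, 48, 75]

28


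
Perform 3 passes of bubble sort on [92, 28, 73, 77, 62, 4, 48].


Initial: [92, 28, 73, 77, 62, 4, 48]
Pass 1: [28, 73, 77, 62, 4, 48, 92] (6 swaps)
Pass 2: [28, 73, 62, 4, 48, 77, 92] (3 swaps)
Pass 3: [28, 62, 4, 48, 73, 77, 92] (3 swaps)

After 3 passes: [28, 62, 4, 48, 73, 77, 92]


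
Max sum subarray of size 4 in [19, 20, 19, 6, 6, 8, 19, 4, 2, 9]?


[0:4]: 64
[1:5]: 51
[2:6]: 39
[3:7]: 39
[4:8]: 37
[5:9]: 33
[6:10]: 34

Max: 64 at [0:4]


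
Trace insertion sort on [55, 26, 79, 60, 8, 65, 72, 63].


Initial: [55, 26, 79, 60, 8, 65, 72, 63]
Insert 26: [26, 55, 79, 60, 8, 65, 72, 63]
Insert 79: [26, 55, 79, 60, 8, 65, 72, 63]
Insert 60: [26, 55, 60, 79, 8, 65, 72, 63]
Insert 8: [8, 26, 55, 60, 79, 65, 72, 63]
Insert 65: [8, 26, 55, 60, 65, 79, 72, 63]
Insert 72: [8, 26, 55, 60, 65, 72, 79, 63]
Insert 63: [8, 26, 55, 60, 63, 65, 72, 79]

Sorted: [8, 26, 55, 60, 63, 65, 72, 79]
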